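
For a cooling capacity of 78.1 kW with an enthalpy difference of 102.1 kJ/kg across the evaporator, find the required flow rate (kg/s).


m_dot = Q / dh
m_dot = 78.1 / 102.1
m_dot = 0.7649 kg/s

0.7649


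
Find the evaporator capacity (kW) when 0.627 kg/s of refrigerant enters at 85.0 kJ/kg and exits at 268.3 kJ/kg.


dh = 268.3 - 85.0 = 183.3 kJ/kg
Q_evap = m_dot * dh = 0.627 * 183.3
Q_evap = 114.93 kW

114.93


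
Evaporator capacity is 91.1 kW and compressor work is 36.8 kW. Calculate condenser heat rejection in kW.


Q_cond = Q_evap + W
Q_cond = 91.1 + 36.8
Q_cond = 127.9 kW

127.9


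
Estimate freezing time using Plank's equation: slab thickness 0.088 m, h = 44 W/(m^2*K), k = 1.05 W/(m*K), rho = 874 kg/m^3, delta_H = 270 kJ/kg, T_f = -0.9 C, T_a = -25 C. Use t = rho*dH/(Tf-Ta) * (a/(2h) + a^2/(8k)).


dT = -0.9 - (-25) = 24.1 K
term1 = a/(2h) = 0.088/(2*44) = 0.001
term2 = a^2/(8k) = 0.088^2/(8*1.05) = 0.0009219047619
t = rho*dH*1000/dT * (term1 + term2)
t = 874*270*1000/24.1 * (0.001 + 0.0009219047619)
t = 18819 s

18819


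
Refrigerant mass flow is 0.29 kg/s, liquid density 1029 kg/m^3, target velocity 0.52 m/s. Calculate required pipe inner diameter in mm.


A = m_dot / (rho * v) = 0.29 / (1029 * 0.52) = 0.0005419750318 m^2
d = sqrt(4*A/pi) * 1000
d = 26.3 mm

26.3


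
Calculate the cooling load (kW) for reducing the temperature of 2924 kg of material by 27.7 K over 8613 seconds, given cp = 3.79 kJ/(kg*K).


Q = m * cp * dT / t
Q = 2924 * 3.79 * 27.7 / 8613
Q = 35.64 kW

35.64


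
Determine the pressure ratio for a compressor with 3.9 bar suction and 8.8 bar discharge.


PR = P_high / P_low
PR = 8.8 / 3.9
PR = 2.256

2.256


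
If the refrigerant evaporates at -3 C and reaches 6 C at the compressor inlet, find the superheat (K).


Superheat = T_suction - T_evap
Superheat = 6 - (-3)
Superheat = 9 K

9


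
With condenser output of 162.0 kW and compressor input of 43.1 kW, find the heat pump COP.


COP_hp = Q_cond / W
COP_hp = 162.0 / 43.1
COP_hp = 3.759

3.759


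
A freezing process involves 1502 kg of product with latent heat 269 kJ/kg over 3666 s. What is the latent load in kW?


Q_lat = m * h_fg / t
Q_lat = 1502 * 269 / 3666
Q_lat = 110.21 kW

110.21


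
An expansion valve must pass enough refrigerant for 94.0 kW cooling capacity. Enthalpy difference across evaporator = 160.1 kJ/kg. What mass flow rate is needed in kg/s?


m_dot = Q / dh
m_dot = 94.0 / 160.1
m_dot = 0.5871 kg/s

0.5871


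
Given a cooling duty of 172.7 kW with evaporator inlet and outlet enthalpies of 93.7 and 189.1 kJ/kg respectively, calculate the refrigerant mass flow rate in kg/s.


dh = 189.1 - 93.7 = 95.4 kJ/kg
m_dot = Q / dh = 172.7 / 95.4 = 1.8103 kg/s

1.8103


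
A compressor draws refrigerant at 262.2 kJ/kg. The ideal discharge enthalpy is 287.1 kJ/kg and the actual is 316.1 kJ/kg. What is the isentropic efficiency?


dh_ideal = 287.1 - 262.2 = 24.9 kJ/kg
dh_actual = 316.1 - 262.2 = 53.9 kJ/kg
eta_s = dh_ideal / dh_actual = 24.9 / 53.9
eta_s = 0.462

0.462


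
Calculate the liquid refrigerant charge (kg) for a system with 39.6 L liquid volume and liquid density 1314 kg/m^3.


Charge = V * rho / 1000
Charge = 39.6 * 1314 / 1000
Charge = 52.03 kg

52.03


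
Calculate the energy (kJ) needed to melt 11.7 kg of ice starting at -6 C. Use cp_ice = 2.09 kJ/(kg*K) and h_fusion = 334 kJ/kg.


Sensible heat = cp * dT = 2.09 * 6 = 12.54 kJ/kg
Total per kg = 12.54 + 334 = 346.54 kJ/kg
Q = m * total = 11.7 * 346.54
Q = 4054.5 kJ

4054.5


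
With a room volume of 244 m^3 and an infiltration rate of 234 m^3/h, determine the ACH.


ACH = flow / volume
ACH = 234 / 244
ACH = 0.959

0.959


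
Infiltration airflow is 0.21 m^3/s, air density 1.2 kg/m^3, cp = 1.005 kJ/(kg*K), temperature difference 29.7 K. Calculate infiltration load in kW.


Q = V_dot * rho * cp * dT
Q = 0.21 * 1.2 * 1.005 * 29.7
Q = 7.522 kW

7.522


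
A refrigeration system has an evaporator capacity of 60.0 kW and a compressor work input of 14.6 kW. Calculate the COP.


COP = Q_evap / W
COP = 60.0 / 14.6
COP = 4.11

4.11


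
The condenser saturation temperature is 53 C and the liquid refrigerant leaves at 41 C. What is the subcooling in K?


Subcooling = T_cond - T_liquid
Subcooling = 53 - 41
Subcooling = 12 K

12


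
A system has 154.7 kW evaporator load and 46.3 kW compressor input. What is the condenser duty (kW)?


Q_cond = Q_evap + W
Q_cond = 154.7 + 46.3
Q_cond = 201.0 kW

201.0


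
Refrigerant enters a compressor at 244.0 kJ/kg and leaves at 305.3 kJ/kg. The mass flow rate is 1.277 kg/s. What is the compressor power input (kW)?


dh = 305.3 - 244.0 = 61.3 kJ/kg
W = m_dot * dh = 1.277 * 61.3 = 78.28 kW

78.28


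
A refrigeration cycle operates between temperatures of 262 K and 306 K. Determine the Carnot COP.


dT = 306 - 262 = 44 K
COP_carnot = T_cold / dT = 262 / 44
COP_carnot = 5.955

5.955


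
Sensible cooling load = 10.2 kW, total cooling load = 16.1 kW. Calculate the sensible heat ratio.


SHR = Q_sensible / Q_total
SHR = 10.2 / 16.1
SHR = 0.634

0.634


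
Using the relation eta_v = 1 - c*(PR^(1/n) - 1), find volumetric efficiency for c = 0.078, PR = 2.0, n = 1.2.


PR^(1/n) = 2.0^(1/1.2) = 1.78179744
eta_v = 1 - 0.078 * (1.78179744 - 1)
eta_v = 0.939

0.939


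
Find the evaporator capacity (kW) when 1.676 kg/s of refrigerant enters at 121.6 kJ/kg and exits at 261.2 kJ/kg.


dh = 261.2 - 121.6 = 139.6 kJ/kg
Q_evap = m_dot * dh = 1.676 * 139.6
Q_evap = 233.97 kW

233.97


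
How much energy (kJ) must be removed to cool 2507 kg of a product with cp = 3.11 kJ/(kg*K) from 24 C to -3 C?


dT = 24 - (-3) = 27 K
Q = m * cp * dT = 2507 * 3.11 * 27
Q = 210513 kJ

210513


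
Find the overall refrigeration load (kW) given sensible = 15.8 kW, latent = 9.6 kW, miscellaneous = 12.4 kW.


Q_total = Q_s + Q_l + Q_misc
Q_total = 15.8 + 9.6 + 12.4
Q_total = 37.8 kW

37.8


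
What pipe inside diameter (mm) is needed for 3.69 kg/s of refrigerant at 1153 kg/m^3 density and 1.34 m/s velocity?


A = m_dot / (rho * v) = 3.69 / (1153 * 1.34) = 0.002388318598 m^2
d = sqrt(4*A/pi) * 1000
d = 55.1 mm

55.1


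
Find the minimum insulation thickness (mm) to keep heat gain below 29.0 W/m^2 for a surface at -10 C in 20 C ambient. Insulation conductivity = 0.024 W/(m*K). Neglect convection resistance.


dT = 20 - (-10) = 30 K
thickness = k * dT / q_max * 1000
thickness = 0.024 * 30 / 29.0 * 1000
thickness = 24.8 mm

24.8


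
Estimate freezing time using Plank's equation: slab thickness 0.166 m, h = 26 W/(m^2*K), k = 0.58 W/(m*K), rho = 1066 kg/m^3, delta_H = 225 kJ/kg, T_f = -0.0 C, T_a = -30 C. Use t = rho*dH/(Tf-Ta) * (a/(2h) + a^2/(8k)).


dT = -0.0 - (-30) = 30.0 K
term1 = a/(2h) = 0.166/(2*26) = 0.003192307692
term2 = a^2/(8k) = 0.166^2/(8*0.58) = 0.005938793103
t = rho*dH*1000/dT * (term1 + term2)
t = 1066*225*1000/30.0 * (0.003192307692 + 0.005938793103)
t = 73003 s

73003


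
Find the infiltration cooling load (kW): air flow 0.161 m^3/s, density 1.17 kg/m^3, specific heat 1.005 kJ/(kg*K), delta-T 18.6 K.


Q = V_dot * rho * cp * dT
Q = 0.161 * 1.17 * 1.005 * 18.6
Q = 3.521 kW

3.521


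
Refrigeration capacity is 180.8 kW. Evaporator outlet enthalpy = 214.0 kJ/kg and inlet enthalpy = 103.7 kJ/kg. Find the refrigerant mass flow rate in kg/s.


dh = 214.0 - 103.7 = 110.3 kJ/kg
m_dot = Q / dh = 180.8 / 110.3 = 1.6392 kg/s

1.6392


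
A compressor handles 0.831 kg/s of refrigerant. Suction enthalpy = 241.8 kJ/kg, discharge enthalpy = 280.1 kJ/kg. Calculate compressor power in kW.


dh = 280.1 - 241.8 = 38.3 kJ/kg
W = m_dot * dh = 0.831 * 38.3 = 31.83 kW

31.83


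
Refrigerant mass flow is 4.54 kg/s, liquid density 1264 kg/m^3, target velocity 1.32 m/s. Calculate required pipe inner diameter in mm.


A = m_dot / (rho * v) = 4.54 / (1264 * 1.32) = 0.002721039509 m^2
d = sqrt(4*A/pi) * 1000
d = 58.9 mm

58.9


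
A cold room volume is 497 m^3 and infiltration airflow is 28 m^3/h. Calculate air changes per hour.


ACH = flow / volume
ACH = 28 / 497
ACH = 0.056

0.056


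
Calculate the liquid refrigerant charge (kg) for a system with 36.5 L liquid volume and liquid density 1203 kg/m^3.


Charge = V * rho / 1000
Charge = 36.5 * 1203 / 1000
Charge = 43.91 kg

43.91


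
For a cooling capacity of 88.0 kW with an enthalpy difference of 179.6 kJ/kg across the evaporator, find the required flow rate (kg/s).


m_dot = Q / dh
m_dot = 88.0 / 179.6
m_dot = 0.49 kg/s

0.49


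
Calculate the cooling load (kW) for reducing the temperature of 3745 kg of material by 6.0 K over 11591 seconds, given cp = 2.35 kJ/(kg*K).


Q = m * cp * dT / t
Q = 3745 * 2.35 * 6.0 / 11591
Q = 4.556 kW

4.556


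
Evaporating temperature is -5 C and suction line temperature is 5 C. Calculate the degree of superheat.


Superheat = T_suction - T_evap
Superheat = 5 - (-5)
Superheat = 10 K

10


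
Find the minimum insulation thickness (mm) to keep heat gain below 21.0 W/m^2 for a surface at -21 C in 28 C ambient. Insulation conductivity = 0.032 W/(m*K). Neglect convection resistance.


dT = 28 - (-21) = 49 K
thickness = k * dT / q_max * 1000
thickness = 0.032 * 49 / 21.0 * 1000
thickness = 74.7 mm

74.7


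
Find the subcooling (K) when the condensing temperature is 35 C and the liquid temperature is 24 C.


Subcooling = T_cond - T_liquid
Subcooling = 35 - 24
Subcooling = 11 K

11


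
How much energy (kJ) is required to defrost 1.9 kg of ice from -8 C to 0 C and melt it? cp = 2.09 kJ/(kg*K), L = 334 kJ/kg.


Sensible heat = cp * dT = 2.09 * 8 = 16.72 kJ/kg
Total per kg = 16.72 + 334 = 350.72 kJ/kg
Q = m * total = 1.9 * 350.72
Q = 666.4 kJ

666.4


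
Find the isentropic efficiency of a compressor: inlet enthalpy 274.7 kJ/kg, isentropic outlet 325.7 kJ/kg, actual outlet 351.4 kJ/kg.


dh_ideal = 325.7 - 274.7 = 51.0 kJ/kg
dh_actual = 351.4 - 274.7 = 76.7 kJ/kg
eta_s = dh_ideal / dh_actual = 51.0 / 76.7
eta_s = 0.6649

0.6649


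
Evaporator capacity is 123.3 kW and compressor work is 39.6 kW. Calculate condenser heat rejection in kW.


Q_cond = Q_evap + W
Q_cond = 123.3 + 39.6
Q_cond = 162.9 kW

162.9


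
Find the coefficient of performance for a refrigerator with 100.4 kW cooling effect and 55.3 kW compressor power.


COP = Q_evap / W
COP = 100.4 / 55.3
COP = 1.816

1.816


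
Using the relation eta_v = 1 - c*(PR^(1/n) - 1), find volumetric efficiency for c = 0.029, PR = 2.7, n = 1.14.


PR^(1/n) = 2.7^(1/1.14) = 2.38995249
eta_v = 1 - 0.029 * (2.38995249 - 1)
eta_v = 0.9597

0.9597


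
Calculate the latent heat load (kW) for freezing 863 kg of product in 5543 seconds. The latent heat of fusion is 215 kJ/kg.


Q_lat = m * h_fg / t
Q_lat = 863 * 215 / 5543
Q_lat = 33.47 kW

33.47


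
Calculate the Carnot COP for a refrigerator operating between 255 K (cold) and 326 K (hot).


dT = 326 - 255 = 71 K
COP_carnot = T_cold / dT = 255 / 71
COP_carnot = 3.592

3.592


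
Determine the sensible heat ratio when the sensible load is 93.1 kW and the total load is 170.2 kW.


SHR = Q_sensible / Q_total
SHR = 93.1 / 170.2
SHR = 0.547

0.547


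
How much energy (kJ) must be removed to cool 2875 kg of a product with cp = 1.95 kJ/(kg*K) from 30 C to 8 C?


dT = 30 - (8) = 22 K
Q = m * cp * dT = 2875 * 1.95 * 22
Q = 123338 kJ

123338


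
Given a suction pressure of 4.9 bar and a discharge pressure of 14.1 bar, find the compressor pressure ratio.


PR = P_high / P_low
PR = 14.1 / 4.9
PR = 2.878

2.878


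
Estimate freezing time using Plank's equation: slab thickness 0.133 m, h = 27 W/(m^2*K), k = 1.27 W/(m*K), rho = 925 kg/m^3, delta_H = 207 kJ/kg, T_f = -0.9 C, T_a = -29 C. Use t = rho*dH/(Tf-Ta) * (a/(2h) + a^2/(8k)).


dT = -0.9 - (-29) = 28.1 K
term1 = a/(2h) = 0.133/(2*27) = 0.002462962963
term2 = a^2/(8k) = 0.133^2/(8*1.27) = 0.001741043307
t = rho*dH*1000/dT * (term1 + term2)
t = 925*207*1000/28.1 * (0.002462962963 + 0.001741043307)
t = 28646 s

28646


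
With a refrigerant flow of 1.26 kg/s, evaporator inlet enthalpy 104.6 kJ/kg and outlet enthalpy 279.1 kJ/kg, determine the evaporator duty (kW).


dh = 279.1 - 104.6 = 174.5 kJ/kg
Q_evap = m_dot * dh = 1.26 * 174.5
Q_evap = 219.87 kW

219.87


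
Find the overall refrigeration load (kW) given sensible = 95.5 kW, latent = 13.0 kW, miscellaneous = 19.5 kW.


Q_total = Q_s + Q_l + Q_misc
Q_total = 95.5 + 13.0 + 19.5
Q_total = 128.0 kW

128.0


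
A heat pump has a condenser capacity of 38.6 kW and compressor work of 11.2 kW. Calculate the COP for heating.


COP_hp = Q_cond / W
COP_hp = 38.6 / 11.2
COP_hp = 3.446

3.446


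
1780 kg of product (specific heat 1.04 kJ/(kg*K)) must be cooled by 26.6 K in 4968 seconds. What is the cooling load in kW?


Q = m * cp * dT / t
Q = 1780 * 1.04 * 26.6 / 4968
Q = 9.912 kW

9.912


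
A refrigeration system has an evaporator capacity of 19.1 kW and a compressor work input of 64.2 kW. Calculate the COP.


COP = Q_evap / W
COP = 19.1 / 64.2
COP = 0.298

0.298


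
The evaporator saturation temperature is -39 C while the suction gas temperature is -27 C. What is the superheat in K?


Superheat = T_suction - T_evap
Superheat = -27 - (-39)
Superheat = 12 K

12


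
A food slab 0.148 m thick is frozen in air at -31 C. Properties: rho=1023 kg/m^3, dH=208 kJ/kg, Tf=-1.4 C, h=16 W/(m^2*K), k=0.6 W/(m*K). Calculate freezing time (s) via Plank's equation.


dT = -1.4 - (-31) = 29.6 K
term1 = a/(2h) = 0.148/(2*16) = 0.004625
term2 = a^2/(8k) = 0.148^2/(8*0.6) = 0.004563333333
t = rho*dH*1000/dT * (term1 + term2)
t = 1023*208*1000/29.6 * (0.004625 + 0.004563333333)
t = 66052 s

66052


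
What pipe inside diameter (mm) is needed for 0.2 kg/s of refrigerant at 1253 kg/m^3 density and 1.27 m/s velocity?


A = m_dot / (rho * v) = 0.2 / (1253 * 1.27) = 0.0001256826137 m^2
d = sqrt(4*A/pi) * 1000
d = 12.7 mm

12.7


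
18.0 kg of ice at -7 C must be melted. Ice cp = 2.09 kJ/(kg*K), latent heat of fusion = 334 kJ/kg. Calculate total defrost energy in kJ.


Sensible heat = cp * dT = 2.09 * 7 = 14.63 kJ/kg
Total per kg = 14.63 + 334 = 348.63 kJ/kg
Q = m * total = 18.0 * 348.63
Q = 6275.3 kJ

6275.3


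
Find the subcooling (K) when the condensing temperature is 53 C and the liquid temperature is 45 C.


Subcooling = T_cond - T_liquid
Subcooling = 53 - 45
Subcooling = 8 K

8


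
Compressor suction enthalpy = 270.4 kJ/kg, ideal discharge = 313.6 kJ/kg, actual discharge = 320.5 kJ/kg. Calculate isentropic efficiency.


dh_ideal = 313.6 - 270.4 = 43.2 kJ/kg
dh_actual = 320.5 - 270.4 = 50.1 kJ/kg
eta_s = dh_ideal / dh_actual = 43.2 / 50.1
eta_s = 0.8623

0.8623


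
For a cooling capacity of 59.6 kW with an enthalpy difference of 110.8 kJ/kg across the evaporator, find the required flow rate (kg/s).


m_dot = Q / dh
m_dot = 59.6 / 110.8
m_dot = 0.5379 kg/s

0.5379


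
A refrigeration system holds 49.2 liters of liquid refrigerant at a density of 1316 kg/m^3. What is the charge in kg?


Charge = V * rho / 1000
Charge = 49.2 * 1316 / 1000
Charge = 64.75 kg

64.75


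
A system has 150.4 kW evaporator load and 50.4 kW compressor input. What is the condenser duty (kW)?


Q_cond = Q_evap + W
Q_cond = 150.4 + 50.4
Q_cond = 200.8 kW

200.8


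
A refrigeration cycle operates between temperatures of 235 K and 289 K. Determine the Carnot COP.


dT = 289 - 235 = 54 K
COP_carnot = T_cold / dT = 235 / 54
COP_carnot = 4.352

4.352


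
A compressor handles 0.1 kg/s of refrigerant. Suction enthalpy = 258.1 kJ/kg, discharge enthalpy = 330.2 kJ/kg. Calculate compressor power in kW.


dh = 330.2 - 258.1 = 72.1 kJ/kg
W = m_dot * dh = 0.1 * 72.1 = 7.21 kW

7.21


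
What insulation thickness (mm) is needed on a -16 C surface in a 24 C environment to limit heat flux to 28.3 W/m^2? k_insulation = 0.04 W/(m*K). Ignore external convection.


dT = 24 - (-16) = 40 K
thickness = k * dT / q_max * 1000
thickness = 0.04 * 40 / 28.3 * 1000
thickness = 56.5 mm

56.5


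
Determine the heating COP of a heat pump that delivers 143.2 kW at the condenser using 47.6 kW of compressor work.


COP_hp = Q_cond / W
COP_hp = 143.2 / 47.6
COP_hp = 3.008

3.008


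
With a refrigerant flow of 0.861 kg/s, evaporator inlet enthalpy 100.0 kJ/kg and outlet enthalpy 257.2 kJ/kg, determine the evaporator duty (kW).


dh = 257.2 - 100.0 = 157.2 kJ/kg
Q_evap = m_dot * dh = 0.861 * 157.2
Q_evap = 135.35 kW

135.35


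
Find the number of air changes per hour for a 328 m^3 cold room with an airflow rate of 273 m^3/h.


ACH = flow / volume
ACH = 273 / 328
ACH = 0.832

0.832


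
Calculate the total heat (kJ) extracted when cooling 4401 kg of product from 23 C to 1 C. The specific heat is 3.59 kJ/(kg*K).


dT = 23 - (1) = 22 K
Q = m * cp * dT = 4401 * 3.59 * 22
Q = 347591 kJ

347591


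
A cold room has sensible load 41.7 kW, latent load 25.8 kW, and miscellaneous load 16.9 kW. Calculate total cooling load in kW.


Q_total = Q_s + Q_l + Q_misc
Q_total = 41.7 + 25.8 + 16.9
Q_total = 84.4 kW

84.4


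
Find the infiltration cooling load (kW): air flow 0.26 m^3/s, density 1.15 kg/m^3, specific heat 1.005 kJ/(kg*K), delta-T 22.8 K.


Q = V_dot * rho * cp * dT
Q = 0.26 * 1.15 * 1.005 * 22.8
Q = 6.851 kW

6.851


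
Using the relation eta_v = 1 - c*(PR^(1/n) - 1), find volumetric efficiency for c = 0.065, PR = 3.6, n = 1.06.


PR^(1/n) = 3.6^(1/1.06) = 3.34821764
eta_v = 1 - 0.065 * (3.34821764 - 1)
eta_v = 0.8474

0.8474


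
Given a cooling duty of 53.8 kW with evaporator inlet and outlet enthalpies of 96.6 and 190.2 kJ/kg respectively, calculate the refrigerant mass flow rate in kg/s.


dh = 190.2 - 96.6 = 93.6 kJ/kg
m_dot = Q / dh = 53.8 / 93.6 = 0.5748 kg/s

0.5748


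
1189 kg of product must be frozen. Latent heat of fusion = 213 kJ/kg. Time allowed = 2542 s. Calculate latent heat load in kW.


Q_lat = m * h_fg / t
Q_lat = 1189 * 213 / 2542
Q_lat = 99.63 kW

99.63


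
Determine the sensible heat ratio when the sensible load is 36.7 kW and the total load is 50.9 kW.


SHR = Q_sensible / Q_total
SHR = 36.7 / 50.9
SHR = 0.721

0.721


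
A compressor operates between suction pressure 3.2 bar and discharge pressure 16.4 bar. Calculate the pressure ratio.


PR = P_high / P_low
PR = 16.4 / 3.2
PR = 5.125

5.125


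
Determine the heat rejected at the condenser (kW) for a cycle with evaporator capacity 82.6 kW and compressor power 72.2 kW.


Q_cond = Q_evap + W
Q_cond = 82.6 + 72.2
Q_cond = 154.8 kW

154.8


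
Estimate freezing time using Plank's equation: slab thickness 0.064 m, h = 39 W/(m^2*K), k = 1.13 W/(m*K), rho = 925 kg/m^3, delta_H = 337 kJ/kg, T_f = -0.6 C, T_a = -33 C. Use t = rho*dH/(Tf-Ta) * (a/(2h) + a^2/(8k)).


dT = -0.6 - (-33) = 32.4 K
term1 = a/(2h) = 0.064/(2*39) = 0.0008205128205
term2 = a^2/(8k) = 0.064^2/(8*1.13) = 0.0004530973451
t = rho*dH*1000/dT * (term1 + term2)
t = 925*337*1000/32.4 * (0.0008205128205 + 0.0004530973451)
t = 12254 s

12254


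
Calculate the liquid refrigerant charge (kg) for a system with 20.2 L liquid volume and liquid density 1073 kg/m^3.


Charge = V * rho / 1000
Charge = 20.2 * 1073 / 1000
Charge = 21.67 kg

21.67


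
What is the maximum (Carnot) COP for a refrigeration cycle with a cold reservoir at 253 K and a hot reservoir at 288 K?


dT = 288 - 253 = 35 K
COP_carnot = T_cold / dT = 253 / 35
COP_carnot = 7.229

7.229


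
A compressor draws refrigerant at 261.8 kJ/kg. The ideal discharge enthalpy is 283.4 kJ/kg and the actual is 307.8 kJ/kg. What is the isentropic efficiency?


dh_ideal = 283.4 - 261.8 = 21.6 kJ/kg
dh_actual = 307.8 - 261.8 = 46.0 kJ/kg
eta_s = dh_ideal / dh_actual = 21.6 / 46.0
eta_s = 0.4696

0.4696


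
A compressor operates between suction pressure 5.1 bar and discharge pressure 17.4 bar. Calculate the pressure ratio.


PR = P_high / P_low
PR = 17.4 / 5.1
PR = 3.412

3.412


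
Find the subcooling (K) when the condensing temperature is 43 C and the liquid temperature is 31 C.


Subcooling = T_cond - T_liquid
Subcooling = 43 - 31
Subcooling = 12 K

12


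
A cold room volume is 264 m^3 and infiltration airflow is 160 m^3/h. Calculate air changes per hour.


ACH = flow / volume
ACH = 160 / 264
ACH = 0.606

0.606


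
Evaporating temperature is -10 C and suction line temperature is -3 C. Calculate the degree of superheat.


Superheat = T_suction - T_evap
Superheat = -3 - (-10)
Superheat = 7 K

7


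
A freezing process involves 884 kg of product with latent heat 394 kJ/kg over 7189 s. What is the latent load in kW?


Q_lat = m * h_fg / t
Q_lat = 884 * 394 / 7189
Q_lat = 48.45 kW

48.45


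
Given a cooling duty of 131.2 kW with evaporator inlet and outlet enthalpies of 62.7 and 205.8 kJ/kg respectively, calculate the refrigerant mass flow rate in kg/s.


dh = 205.8 - 62.7 = 143.1 kJ/kg
m_dot = Q / dh = 131.2 / 143.1 = 0.9168 kg/s

0.9168


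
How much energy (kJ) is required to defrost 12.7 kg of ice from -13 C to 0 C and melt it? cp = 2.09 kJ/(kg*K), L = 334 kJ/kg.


Sensible heat = cp * dT = 2.09 * 13 = 27.17 kJ/kg
Total per kg = 27.17 + 334 = 361.17 kJ/kg
Q = m * total = 12.7 * 361.17
Q = 4586.9 kJ

4586.9


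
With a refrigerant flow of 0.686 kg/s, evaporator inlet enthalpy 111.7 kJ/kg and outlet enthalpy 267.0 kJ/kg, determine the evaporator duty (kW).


dh = 267.0 - 111.7 = 155.3 kJ/kg
Q_evap = m_dot * dh = 0.686 * 155.3
Q_evap = 106.54 kW

106.54


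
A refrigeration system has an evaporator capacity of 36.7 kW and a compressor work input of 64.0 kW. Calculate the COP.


COP = Q_evap / W
COP = 36.7 / 64.0
COP = 0.573

0.573


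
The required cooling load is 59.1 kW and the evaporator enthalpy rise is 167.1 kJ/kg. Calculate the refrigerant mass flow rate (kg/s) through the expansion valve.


m_dot = Q / dh
m_dot = 59.1 / 167.1
m_dot = 0.3537 kg/s

0.3537


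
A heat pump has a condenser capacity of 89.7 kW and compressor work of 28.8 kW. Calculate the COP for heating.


COP_hp = Q_cond / W
COP_hp = 89.7 / 28.8
COP_hp = 3.115

3.115


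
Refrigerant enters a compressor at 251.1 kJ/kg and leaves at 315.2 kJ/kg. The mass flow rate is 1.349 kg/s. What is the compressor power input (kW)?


dh = 315.2 - 251.1 = 64.1 kJ/kg
W = m_dot * dh = 1.349 * 64.1 = 86.47 kW

86.47


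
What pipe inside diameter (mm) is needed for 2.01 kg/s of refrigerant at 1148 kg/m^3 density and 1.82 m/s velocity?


A = m_dot / (rho * v) = 2.01 / (1148 * 1.82) = 0.000962017077 m^2
d = sqrt(4*A/pi) * 1000
d = 35.0 mm

35.0


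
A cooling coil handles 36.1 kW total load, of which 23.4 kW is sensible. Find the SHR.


SHR = Q_sensible / Q_total
SHR = 23.4 / 36.1
SHR = 0.648

0.648


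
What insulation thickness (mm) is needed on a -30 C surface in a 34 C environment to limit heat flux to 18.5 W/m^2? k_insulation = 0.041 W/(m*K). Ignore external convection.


dT = 34 - (-30) = 64 K
thickness = k * dT / q_max * 1000
thickness = 0.041 * 64 / 18.5 * 1000
thickness = 141.8 mm

141.8


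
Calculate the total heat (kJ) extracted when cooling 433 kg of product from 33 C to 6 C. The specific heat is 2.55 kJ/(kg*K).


dT = 33 - (6) = 27 K
Q = m * cp * dT = 433 * 2.55 * 27
Q = 29812 kJ

29812


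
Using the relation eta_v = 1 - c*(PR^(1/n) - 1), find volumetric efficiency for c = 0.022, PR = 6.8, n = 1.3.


PR^(1/n) = 6.8^(1/1.3) = 4.36909483
eta_v = 1 - 0.022 * (4.36909483 - 1)
eta_v = 0.9259

0.9259


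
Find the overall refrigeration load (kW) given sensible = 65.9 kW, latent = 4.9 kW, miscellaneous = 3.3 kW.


Q_total = Q_s + Q_l + Q_misc
Q_total = 65.9 + 4.9 + 3.3
Q_total = 74.1 kW

74.1


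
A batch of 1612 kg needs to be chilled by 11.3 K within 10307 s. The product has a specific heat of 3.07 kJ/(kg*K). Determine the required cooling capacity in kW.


Q = m * cp * dT / t
Q = 1612 * 3.07 * 11.3 / 10307
Q = 5.426 kW

5.426


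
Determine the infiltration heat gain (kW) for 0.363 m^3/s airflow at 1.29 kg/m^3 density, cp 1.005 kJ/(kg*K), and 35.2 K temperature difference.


Q = V_dot * rho * cp * dT
Q = 0.363 * 1.29 * 1.005 * 35.2
Q = 16.566 kW

16.566


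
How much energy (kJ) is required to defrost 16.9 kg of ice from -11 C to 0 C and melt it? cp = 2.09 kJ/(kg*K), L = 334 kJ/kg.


Sensible heat = cp * dT = 2.09 * 11 = 22.99 kJ/kg
Total per kg = 22.99 + 334 = 356.99 kJ/kg
Q = m * total = 16.9 * 356.99
Q = 6033.1 kJ

6033.1


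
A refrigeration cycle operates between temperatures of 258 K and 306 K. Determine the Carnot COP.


dT = 306 - 258 = 48 K
COP_carnot = T_cold / dT = 258 / 48
COP_carnot = 5.375

5.375


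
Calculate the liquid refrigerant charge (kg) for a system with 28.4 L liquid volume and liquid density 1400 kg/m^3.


Charge = V * rho / 1000
Charge = 28.4 * 1400 / 1000
Charge = 39.76 kg

39.76


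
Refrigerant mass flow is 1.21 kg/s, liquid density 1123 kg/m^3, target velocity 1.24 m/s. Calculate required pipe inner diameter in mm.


A = m_dot / (rho * v) = 1.21 / (1123 * 1.24) = 0.0008689282739 m^2
d = sqrt(4*A/pi) * 1000
d = 33.3 mm

33.3


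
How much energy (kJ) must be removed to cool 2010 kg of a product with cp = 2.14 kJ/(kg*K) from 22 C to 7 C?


dT = 22 - (7) = 15 K
Q = m * cp * dT = 2010 * 2.14 * 15
Q = 64521 kJ

64521


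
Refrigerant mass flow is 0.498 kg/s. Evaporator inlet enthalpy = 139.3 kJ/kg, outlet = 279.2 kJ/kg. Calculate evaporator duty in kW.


dh = 279.2 - 139.3 = 139.9 kJ/kg
Q_evap = m_dot * dh = 0.498 * 139.9
Q_evap = 69.67 kW

69.67


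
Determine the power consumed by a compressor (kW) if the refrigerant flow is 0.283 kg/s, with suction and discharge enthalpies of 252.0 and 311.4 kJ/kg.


dh = 311.4 - 252.0 = 59.4 kJ/kg
W = m_dot * dh = 0.283 * 59.4 = 16.81 kW

16.81


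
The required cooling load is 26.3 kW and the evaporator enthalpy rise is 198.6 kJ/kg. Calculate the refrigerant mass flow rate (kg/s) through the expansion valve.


m_dot = Q / dh
m_dot = 26.3 / 198.6
m_dot = 0.1324 kg/s

0.1324


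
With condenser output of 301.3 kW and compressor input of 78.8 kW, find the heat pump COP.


COP_hp = Q_cond / W
COP_hp = 301.3 / 78.8
COP_hp = 3.824

3.824


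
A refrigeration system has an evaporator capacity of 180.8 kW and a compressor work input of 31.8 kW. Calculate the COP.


COP = Q_evap / W
COP = 180.8 / 31.8
COP = 5.686

5.686


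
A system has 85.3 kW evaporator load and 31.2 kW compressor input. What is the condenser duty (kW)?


Q_cond = Q_evap + W
Q_cond = 85.3 + 31.2
Q_cond = 116.5 kW

116.5


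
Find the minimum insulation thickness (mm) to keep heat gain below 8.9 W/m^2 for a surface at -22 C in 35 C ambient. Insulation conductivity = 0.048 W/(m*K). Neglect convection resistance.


dT = 35 - (-22) = 57 K
thickness = k * dT / q_max * 1000
thickness = 0.048 * 57 / 8.9 * 1000
thickness = 307.4 mm

307.4


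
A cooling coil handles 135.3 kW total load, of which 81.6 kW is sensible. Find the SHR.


SHR = Q_sensible / Q_total
SHR = 81.6 / 135.3
SHR = 0.603

0.603


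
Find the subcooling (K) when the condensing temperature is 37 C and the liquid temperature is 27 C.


Subcooling = T_cond - T_liquid
Subcooling = 37 - 27
Subcooling = 10 K

10


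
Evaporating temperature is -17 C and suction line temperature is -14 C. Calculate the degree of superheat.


Superheat = T_suction - T_evap
Superheat = -14 - (-17)
Superheat = 3 K

3


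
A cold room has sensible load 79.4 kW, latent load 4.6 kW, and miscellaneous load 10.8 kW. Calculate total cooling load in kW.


Q_total = Q_s + Q_l + Q_misc
Q_total = 79.4 + 4.6 + 10.8
Q_total = 94.8 kW

94.8


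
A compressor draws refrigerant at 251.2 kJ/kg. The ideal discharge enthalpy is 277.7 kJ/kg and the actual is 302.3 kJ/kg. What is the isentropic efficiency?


dh_ideal = 277.7 - 251.2 = 26.5 kJ/kg
dh_actual = 302.3 - 251.2 = 51.1 kJ/kg
eta_s = dh_ideal / dh_actual = 26.5 / 51.1
eta_s = 0.5186

0.5186


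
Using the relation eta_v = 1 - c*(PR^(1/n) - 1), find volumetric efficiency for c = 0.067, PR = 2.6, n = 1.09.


PR^(1/n) = 2.6^(1/1.09) = 2.40275502
eta_v = 1 - 0.067 * (2.40275502 - 1)
eta_v = 0.906

0.906


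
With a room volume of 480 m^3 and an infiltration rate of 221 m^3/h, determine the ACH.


ACH = flow / volume
ACH = 221 / 480
ACH = 0.46

0.46


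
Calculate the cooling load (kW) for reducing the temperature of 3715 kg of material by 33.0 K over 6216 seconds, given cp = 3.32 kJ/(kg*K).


Q = m * cp * dT / t
Q = 3715 * 3.32 * 33.0 / 6216
Q = 65.479 kW

65.479


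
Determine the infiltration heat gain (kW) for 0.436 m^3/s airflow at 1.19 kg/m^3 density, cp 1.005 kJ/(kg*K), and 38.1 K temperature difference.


Q = V_dot * rho * cp * dT
Q = 0.436 * 1.19 * 1.005 * 38.1
Q = 19.867 kW

19.867


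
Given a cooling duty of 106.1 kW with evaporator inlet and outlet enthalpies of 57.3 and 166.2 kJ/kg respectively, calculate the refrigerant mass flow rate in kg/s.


dh = 166.2 - 57.3 = 108.9 kJ/kg
m_dot = Q / dh = 106.1 / 108.9 = 0.9743 kg/s

0.9743


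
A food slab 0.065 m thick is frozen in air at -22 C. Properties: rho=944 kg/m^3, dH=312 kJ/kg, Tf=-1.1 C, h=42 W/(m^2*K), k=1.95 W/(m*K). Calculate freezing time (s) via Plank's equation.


dT = -1.1 - (-22) = 20.9 K
term1 = a/(2h) = 0.065/(2*42) = 0.0007738095238
term2 = a^2/(8k) = 0.065^2/(8*1.95) = 0.0002708333333
t = rho*dH*1000/dT * (term1 + term2)
t = 944*312*1000/20.9 * (0.0007738095238 + 0.0002708333333)
t = 14721 s

14721


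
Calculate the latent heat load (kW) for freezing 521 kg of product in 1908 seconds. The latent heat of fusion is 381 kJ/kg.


Q_lat = m * h_fg / t
Q_lat = 521 * 381 / 1908
Q_lat = 104.04 kW

104.04


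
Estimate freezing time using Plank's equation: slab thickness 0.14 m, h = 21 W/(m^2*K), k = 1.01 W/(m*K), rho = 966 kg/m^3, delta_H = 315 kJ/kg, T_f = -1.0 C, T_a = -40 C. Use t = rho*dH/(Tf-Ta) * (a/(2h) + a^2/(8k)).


dT = -1.0 - (-40) = 39.0 K
term1 = a/(2h) = 0.14/(2*21) = 0.003333333333
term2 = a^2/(8k) = 0.14^2/(8*1.01) = 0.002425742574
t = rho*dH*1000/dT * (term1 + term2)
t = 966*315*1000/39.0 * (0.003333333333 + 0.002425742574)
t = 44934 s

44934


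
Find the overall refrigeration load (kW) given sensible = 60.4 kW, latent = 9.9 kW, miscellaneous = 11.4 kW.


Q_total = Q_s + Q_l + Q_misc
Q_total = 60.4 + 9.9 + 11.4
Q_total = 81.7 kW

81.7


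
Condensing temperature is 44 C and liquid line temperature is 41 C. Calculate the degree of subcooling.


Subcooling = T_cond - T_liquid
Subcooling = 44 - 41
Subcooling = 3 K

3


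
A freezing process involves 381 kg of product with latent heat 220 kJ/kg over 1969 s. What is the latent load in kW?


Q_lat = m * h_fg / t
Q_lat = 381 * 220 / 1969
Q_lat = 42.57 kW

42.57


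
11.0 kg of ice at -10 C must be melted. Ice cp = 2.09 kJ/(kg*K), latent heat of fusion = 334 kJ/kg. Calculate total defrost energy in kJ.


Sensible heat = cp * dT = 2.09 * 10 = 20.9 kJ/kg
Total per kg = 20.9 + 334 = 354.9 kJ/kg
Q = m * total = 11.0 * 354.9
Q = 3903.9 kJ

3903.9


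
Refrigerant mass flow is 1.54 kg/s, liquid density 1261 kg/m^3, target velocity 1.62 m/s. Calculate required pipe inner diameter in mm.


A = m_dot / (rho * v) = 1.54 / (1261 * 1.62) = 0.0007538598604 m^2
d = sqrt(4*A/pi) * 1000
d = 31.0 mm

31.0


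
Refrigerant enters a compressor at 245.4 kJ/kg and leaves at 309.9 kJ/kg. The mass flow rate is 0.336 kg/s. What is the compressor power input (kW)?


dh = 309.9 - 245.4 = 64.5 kJ/kg
W = m_dot * dh = 0.336 * 64.5 = 21.67 kW

21.67


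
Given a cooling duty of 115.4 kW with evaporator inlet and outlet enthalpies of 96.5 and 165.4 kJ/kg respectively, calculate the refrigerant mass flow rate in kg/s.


dh = 165.4 - 96.5 = 68.9 kJ/kg
m_dot = Q / dh = 115.4 / 68.9 = 1.6749 kg/s

1.6749


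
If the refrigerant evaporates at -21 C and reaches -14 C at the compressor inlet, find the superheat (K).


Superheat = T_suction - T_evap
Superheat = -14 - (-21)
Superheat = 7 K

7


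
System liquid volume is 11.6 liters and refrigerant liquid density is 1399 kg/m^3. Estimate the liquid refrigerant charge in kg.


Charge = V * rho / 1000
Charge = 11.6 * 1399 / 1000
Charge = 16.23 kg

16.23


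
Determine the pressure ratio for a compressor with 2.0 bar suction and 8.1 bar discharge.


PR = P_high / P_low
PR = 8.1 / 2.0
PR = 4.05

4.05


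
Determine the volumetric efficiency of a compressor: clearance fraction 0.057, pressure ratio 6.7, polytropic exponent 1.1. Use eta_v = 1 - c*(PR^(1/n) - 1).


PR^(1/n) = 6.7^(1/1.1) = 5.63607928
eta_v = 1 - 0.057 * (5.63607928 - 1)
eta_v = 0.7357

0.7357


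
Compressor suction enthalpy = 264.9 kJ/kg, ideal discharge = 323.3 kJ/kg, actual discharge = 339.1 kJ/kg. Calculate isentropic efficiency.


dh_ideal = 323.3 - 264.9 = 58.4 kJ/kg
dh_actual = 339.1 - 264.9 = 74.2 kJ/kg
eta_s = dh_ideal / dh_actual = 58.4 / 74.2
eta_s = 0.7871

0.7871


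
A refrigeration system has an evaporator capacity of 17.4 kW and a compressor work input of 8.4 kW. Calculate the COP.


COP = Q_evap / W
COP = 17.4 / 8.4
COP = 2.071

2.071


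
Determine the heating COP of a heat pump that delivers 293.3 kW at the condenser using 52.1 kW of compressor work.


COP_hp = Q_cond / W
COP_hp = 293.3 / 52.1
COP_hp = 5.63

5.63


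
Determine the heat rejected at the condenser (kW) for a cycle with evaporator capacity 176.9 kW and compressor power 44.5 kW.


Q_cond = Q_evap + W
Q_cond = 176.9 + 44.5
Q_cond = 221.4 kW

221.4


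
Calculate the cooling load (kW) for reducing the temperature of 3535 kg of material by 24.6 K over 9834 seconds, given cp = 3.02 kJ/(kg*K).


Q = m * cp * dT / t
Q = 3535 * 3.02 * 24.6 / 9834
Q = 26.706 kW

26.706


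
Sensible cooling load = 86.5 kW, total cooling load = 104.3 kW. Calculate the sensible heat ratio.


SHR = Q_sensible / Q_total
SHR = 86.5 / 104.3
SHR = 0.829

0.829


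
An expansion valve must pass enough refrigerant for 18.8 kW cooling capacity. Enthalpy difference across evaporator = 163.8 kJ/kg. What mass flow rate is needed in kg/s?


m_dot = Q / dh
m_dot = 18.8 / 163.8
m_dot = 0.1148 kg/s

0.1148


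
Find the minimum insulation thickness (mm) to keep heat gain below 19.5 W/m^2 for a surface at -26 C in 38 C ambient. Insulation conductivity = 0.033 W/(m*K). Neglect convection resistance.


dT = 38 - (-26) = 64 K
thickness = k * dT / q_max * 1000
thickness = 0.033 * 64 / 19.5 * 1000
thickness = 108.3 mm

108.3


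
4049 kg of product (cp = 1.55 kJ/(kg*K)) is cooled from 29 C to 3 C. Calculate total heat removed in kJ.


dT = 29 - (3) = 26 K
Q = m * cp * dT = 4049 * 1.55 * 26
Q = 163175 kJ

163175


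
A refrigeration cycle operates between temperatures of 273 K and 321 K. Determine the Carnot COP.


dT = 321 - 273 = 48 K
COP_carnot = T_cold / dT = 273 / 48
COP_carnot = 5.688

5.688


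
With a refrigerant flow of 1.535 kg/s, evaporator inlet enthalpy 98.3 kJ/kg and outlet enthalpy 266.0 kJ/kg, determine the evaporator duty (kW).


dh = 266.0 - 98.3 = 167.7 kJ/kg
Q_evap = m_dot * dh = 1.535 * 167.7
Q_evap = 257.42 kW

257.42


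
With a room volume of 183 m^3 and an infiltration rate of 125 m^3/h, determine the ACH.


ACH = flow / volume
ACH = 125 / 183
ACH = 0.683

0.683


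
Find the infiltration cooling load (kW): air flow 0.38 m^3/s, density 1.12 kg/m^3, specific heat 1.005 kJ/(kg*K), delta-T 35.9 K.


Q = V_dot * rho * cp * dT
Q = 0.38 * 1.12 * 1.005 * 35.9
Q = 15.355 kW

15.355


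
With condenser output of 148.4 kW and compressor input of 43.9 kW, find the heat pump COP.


COP_hp = Q_cond / W
COP_hp = 148.4 / 43.9
COP_hp = 3.38

3.38


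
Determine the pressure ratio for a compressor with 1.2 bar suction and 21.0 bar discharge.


PR = P_high / P_low
PR = 21.0 / 1.2
PR = 17.5

17.5


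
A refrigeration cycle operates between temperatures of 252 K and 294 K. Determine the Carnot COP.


dT = 294 - 252 = 42 K
COP_carnot = T_cold / dT = 252 / 42
COP_carnot = 6.0

6.0


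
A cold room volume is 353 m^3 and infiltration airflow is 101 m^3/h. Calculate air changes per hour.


ACH = flow / volume
ACH = 101 / 353
ACH = 0.286

0.286


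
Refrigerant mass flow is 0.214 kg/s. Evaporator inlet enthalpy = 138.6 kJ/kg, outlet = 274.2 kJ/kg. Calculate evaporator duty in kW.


dh = 274.2 - 138.6 = 135.6 kJ/kg
Q_evap = m_dot * dh = 0.214 * 135.6
Q_evap = 29.02 kW

29.02


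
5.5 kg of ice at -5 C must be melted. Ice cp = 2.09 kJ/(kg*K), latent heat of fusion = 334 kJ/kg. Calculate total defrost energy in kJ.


Sensible heat = cp * dT = 2.09 * 5 = 10.45 kJ/kg
Total per kg = 10.45 + 334 = 344.45 kJ/kg
Q = m * total = 5.5 * 344.45
Q = 1894.5 kJ

1894.5


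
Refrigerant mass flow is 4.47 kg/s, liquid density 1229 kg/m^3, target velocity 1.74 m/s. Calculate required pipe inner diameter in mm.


A = m_dot / (rho * v) = 4.47 / (1229 * 1.74) = 0.002090289274 m^2
d = sqrt(4*A/pi) * 1000
d = 51.6 mm

51.6


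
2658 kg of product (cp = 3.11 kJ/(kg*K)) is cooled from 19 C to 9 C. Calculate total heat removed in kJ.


dT = 19 - (9) = 10 K
Q = m * cp * dT = 2658 * 3.11 * 10
Q = 82664 kJ

82664


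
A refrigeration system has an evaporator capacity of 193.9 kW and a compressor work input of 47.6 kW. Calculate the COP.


COP = Q_evap / W
COP = 193.9 / 47.6
COP = 4.074

4.074


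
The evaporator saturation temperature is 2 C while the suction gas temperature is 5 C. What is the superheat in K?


Superheat = T_suction - T_evap
Superheat = 5 - (2)
Superheat = 3 K

3


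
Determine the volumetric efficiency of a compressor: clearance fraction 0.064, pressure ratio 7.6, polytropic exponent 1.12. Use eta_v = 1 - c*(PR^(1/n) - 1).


PR^(1/n) = 7.6^(1/1.12) = 6.11562303
eta_v = 1 - 0.064 * (6.11562303 - 1)
eta_v = 0.6726

0.6726


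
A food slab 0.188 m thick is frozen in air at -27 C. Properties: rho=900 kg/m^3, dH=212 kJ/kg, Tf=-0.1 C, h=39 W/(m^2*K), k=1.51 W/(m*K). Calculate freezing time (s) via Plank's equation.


dT = -0.1 - (-27) = 26.9 K
term1 = a/(2h) = 0.188/(2*39) = 0.00241025641
term2 = a^2/(8k) = 0.188^2/(8*1.51) = 0.002925827815
t = rho*dH*1000/dT * (term1 + term2)
t = 900*212*1000/26.9 * (0.00241025641 + 0.002925827815)
t = 37849 s

37849


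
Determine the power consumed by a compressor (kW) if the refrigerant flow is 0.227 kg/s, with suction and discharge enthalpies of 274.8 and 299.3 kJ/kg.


dh = 299.3 - 274.8 = 24.5 kJ/kg
W = m_dot * dh = 0.227 * 24.5 = 5.56 kW

5.56


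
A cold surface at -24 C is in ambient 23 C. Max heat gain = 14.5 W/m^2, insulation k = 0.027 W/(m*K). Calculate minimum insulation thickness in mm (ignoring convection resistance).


dT = 23 - (-24) = 47 K
thickness = k * dT / q_max * 1000
thickness = 0.027 * 47 / 14.5 * 1000
thickness = 87.5 mm

87.5


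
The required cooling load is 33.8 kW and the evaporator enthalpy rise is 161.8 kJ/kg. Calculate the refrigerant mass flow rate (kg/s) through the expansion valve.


m_dot = Q / dh
m_dot = 33.8 / 161.8
m_dot = 0.2089 kg/s

0.2089


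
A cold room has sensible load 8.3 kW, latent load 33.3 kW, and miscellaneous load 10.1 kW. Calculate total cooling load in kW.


Q_total = Q_s + Q_l + Q_misc
Q_total = 8.3 + 33.3 + 10.1
Q_total = 51.7 kW

51.7


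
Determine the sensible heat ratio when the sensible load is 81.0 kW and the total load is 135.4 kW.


SHR = Q_sensible / Q_total
SHR = 81.0 / 135.4
SHR = 0.598

0.598


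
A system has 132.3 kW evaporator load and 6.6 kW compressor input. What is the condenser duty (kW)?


Q_cond = Q_evap + W
Q_cond = 132.3 + 6.6
Q_cond = 138.9 kW

138.9
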